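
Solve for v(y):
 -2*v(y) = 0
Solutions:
 v(y) = 0


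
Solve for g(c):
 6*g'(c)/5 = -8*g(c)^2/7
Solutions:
 g(c) = 21/(C1 + 20*c)


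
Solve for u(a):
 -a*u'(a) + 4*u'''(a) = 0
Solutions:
 u(a) = C1 + Integral(C2*airyai(2^(1/3)*a/2) + C3*airybi(2^(1/3)*a/2), a)


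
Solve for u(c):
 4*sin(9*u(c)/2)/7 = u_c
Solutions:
 -4*c/7 + log(cos(9*u(c)/2) - 1)/9 - log(cos(9*u(c)/2) + 1)/9 = C1


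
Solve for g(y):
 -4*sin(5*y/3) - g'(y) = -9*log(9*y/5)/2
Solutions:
 g(y) = C1 + 9*y*log(y)/2 - 9*y*log(5)/2 - 9*y/2 + 9*y*log(3) + 12*cos(5*y/3)/5


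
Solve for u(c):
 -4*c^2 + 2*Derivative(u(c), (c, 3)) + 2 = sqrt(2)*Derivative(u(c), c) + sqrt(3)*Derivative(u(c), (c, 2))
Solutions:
 u(c) = C1 + C2*exp(c*(sqrt(3) + sqrt(3 + 8*sqrt(2)))/4) + C3*exp(c*(-sqrt(3 + 8*sqrt(2)) + sqrt(3))/4) - 2*sqrt(2)*c^3/3 + 2*sqrt(3)*c^2 - 8*c - 5*sqrt(2)*c


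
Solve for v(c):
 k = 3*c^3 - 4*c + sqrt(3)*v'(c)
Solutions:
 v(c) = C1 - sqrt(3)*c^4/4 + 2*sqrt(3)*c^2/3 + sqrt(3)*c*k/3


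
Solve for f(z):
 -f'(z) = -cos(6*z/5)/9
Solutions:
 f(z) = C1 + 5*sin(6*z/5)/54


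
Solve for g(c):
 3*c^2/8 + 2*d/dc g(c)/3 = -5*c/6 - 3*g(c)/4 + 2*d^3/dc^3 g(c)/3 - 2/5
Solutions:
 g(c) = C1*exp(-c*(8*18^(1/3)/(sqrt(5793) + 81)^(1/3) + 12^(1/3)*(sqrt(5793) + 81)^(1/3))/24)*sin(2^(1/3)*3^(1/6)*c*(-2^(1/3)*3^(2/3)*(sqrt(5793) + 81)^(1/3)/24 + (sqrt(5793) + 81)^(-1/3))) + C2*exp(-c*(8*18^(1/3)/(sqrt(5793) + 81)^(1/3) + 12^(1/3)*(sqrt(5793) + 81)^(1/3))/24)*cos(2^(1/3)*3^(1/6)*c*(-2^(1/3)*3^(2/3)*(sqrt(5793) + 81)^(1/3)/24 + (sqrt(5793) + 81)^(-1/3))) + C3*exp(c*(8*18^(1/3)/(sqrt(5793) + 81)^(1/3) + 12^(1/3)*(sqrt(5793) + 81)^(1/3))/12) - c^2/2 - 2*c/9 - 136/405


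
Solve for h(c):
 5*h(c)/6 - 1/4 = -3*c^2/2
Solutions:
 h(c) = 3/10 - 9*c^2/5


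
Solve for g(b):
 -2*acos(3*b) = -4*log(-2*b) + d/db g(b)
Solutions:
 g(b) = C1 + 4*b*log(-b) - 2*b*acos(3*b) - 4*b + 4*b*log(2) + 2*sqrt(1 - 9*b^2)/3


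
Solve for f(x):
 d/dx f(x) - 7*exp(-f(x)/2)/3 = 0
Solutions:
 f(x) = 2*log(C1 + 7*x/6)


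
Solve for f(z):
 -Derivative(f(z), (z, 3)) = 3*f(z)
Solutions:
 f(z) = C3*exp(-3^(1/3)*z) + (C1*sin(3^(5/6)*z/2) + C2*cos(3^(5/6)*z/2))*exp(3^(1/3)*z/2)


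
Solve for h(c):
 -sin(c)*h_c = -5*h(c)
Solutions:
 h(c) = C1*sqrt(cos(c) - 1)*(cos(c)^2 - 2*cos(c) + 1)/(sqrt(cos(c) + 1)*(cos(c)^2 + 2*cos(c) + 1))


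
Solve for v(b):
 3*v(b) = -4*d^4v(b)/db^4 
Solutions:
 v(b) = (C1*sin(3^(1/4)*b/2) + C2*cos(3^(1/4)*b/2))*exp(-3^(1/4)*b/2) + (C3*sin(3^(1/4)*b/2) + C4*cos(3^(1/4)*b/2))*exp(3^(1/4)*b/2)


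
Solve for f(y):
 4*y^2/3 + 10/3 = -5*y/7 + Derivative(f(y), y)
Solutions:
 f(y) = C1 + 4*y^3/9 + 5*y^2/14 + 10*y/3


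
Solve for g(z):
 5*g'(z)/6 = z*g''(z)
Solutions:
 g(z) = C1 + C2*z^(11/6)


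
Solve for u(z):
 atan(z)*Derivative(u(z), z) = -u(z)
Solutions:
 u(z) = C1*exp(-Integral(1/atan(z), z))


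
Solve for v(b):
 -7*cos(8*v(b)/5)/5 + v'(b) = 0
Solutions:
 -7*b/5 - 5*log(sin(8*v(b)/5) - 1)/16 + 5*log(sin(8*v(b)/5) + 1)/16 = C1


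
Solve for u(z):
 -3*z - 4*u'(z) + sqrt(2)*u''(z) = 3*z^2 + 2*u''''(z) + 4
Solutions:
 u(z) = C1 + C2*exp(3^(1/3)*z*(sqrt(2)*3^(1/3)/(sqrt(3)*sqrt(108 - sqrt(2))/2 + 9)^(1/3) + 2*(sqrt(3)*sqrt(108 - sqrt(2))/2 + 9)^(1/3))/12)*sin(z*(-3*sqrt(6)/(3*sqrt(3)*sqrt(108 - sqrt(2))/2 + 27)^(1/3) + 2*sqrt(3)*(3*sqrt(3)*sqrt(108 - sqrt(2))/2 + 27)^(1/3))/12) + C3*exp(3^(1/3)*z*(sqrt(2)*3^(1/3)/(sqrt(3)*sqrt(108 - sqrt(2))/2 + 9)^(1/3) + 2*(sqrt(3)*sqrt(108 - sqrt(2))/2 + 9)^(1/3))/12)*cos(z*(-3*sqrt(6)/(3*sqrt(3)*sqrt(108 - sqrt(2))/2 + 27)^(1/3) + 2*sqrt(3)*(3*sqrt(3)*sqrt(108 - sqrt(2))/2 + 27)^(1/3))/12) + C4*exp(-3^(1/3)*z*(sqrt(2)*3^(1/3)/(sqrt(3)*sqrt(108 - sqrt(2))/2 + 9)^(1/3) + 2*(sqrt(3)*sqrt(108 - sqrt(2))/2 + 9)^(1/3))/6) - z^3/4 - 3*z^2/8 - 3*sqrt(2)*z^2/16 - 19*z/16 - 3*sqrt(2)*z/16


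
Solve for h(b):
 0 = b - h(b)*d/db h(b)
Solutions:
 h(b) = -sqrt(C1 + b^2)
 h(b) = sqrt(C1 + b^2)


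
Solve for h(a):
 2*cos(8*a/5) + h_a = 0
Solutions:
 h(a) = C1 - 5*sin(8*a/5)/4


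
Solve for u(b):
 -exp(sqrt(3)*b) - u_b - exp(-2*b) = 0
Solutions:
 u(b) = C1 - sqrt(3)*exp(sqrt(3)*b)/3 + exp(-2*b)/2


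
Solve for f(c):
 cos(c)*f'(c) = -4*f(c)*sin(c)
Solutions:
 f(c) = C1*cos(c)^4


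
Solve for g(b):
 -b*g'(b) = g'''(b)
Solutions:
 g(b) = C1 + Integral(C2*airyai(-b) + C3*airybi(-b), b)


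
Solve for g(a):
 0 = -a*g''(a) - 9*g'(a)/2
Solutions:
 g(a) = C1 + C2/a^(7/2)


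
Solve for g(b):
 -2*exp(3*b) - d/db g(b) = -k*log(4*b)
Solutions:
 g(b) = C1 + b*k*log(b) + b*k*(-1 + 2*log(2)) - 2*exp(3*b)/3


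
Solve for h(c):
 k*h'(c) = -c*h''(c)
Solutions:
 h(c) = C1 + c^(1 - re(k))*(C2*sin(log(c)*Abs(im(k))) + C3*cos(log(c)*im(k)))


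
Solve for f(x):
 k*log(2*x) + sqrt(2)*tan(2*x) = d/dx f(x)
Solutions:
 f(x) = C1 + k*x*(log(x) - 1) + k*x*log(2) - sqrt(2)*log(cos(2*x))/2


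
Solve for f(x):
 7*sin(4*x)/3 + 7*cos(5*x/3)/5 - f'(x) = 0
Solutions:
 f(x) = C1 + 21*sin(5*x/3)/25 - 7*cos(4*x)/12


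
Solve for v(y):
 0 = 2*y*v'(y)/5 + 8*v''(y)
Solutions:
 v(y) = C1 + C2*erf(sqrt(10)*y/20)


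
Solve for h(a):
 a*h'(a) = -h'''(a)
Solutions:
 h(a) = C1 + Integral(C2*airyai(-a) + C3*airybi(-a), a)


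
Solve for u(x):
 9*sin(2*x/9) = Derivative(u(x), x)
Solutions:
 u(x) = C1 - 81*cos(2*x/9)/2


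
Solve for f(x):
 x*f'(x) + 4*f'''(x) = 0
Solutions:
 f(x) = C1 + Integral(C2*airyai(-2^(1/3)*x/2) + C3*airybi(-2^(1/3)*x/2), x)


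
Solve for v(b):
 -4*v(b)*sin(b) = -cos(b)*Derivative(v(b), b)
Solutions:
 v(b) = C1/cos(b)^4


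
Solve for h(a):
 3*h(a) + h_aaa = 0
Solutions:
 h(a) = C3*exp(-3^(1/3)*a) + (C1*sin(3^(5/6)*a/2) + C2*cos(3^(5/6)*a/2))*exp(3^(1/3)*a/2)


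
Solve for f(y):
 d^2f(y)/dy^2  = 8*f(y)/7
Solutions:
 f(y) = C1*exp(-2*sqrt(14)*y/7) + C2*exp(2*sqrt(14)*y/7)


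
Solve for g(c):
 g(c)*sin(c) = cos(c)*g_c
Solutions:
 g(c) = C1/cos(c)


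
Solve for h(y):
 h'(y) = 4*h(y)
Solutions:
 h(y) = C1*exp(4*y)


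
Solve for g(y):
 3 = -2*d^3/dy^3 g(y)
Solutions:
 g(y) = C1 + C2*y + C3*y^2 - y^3/4


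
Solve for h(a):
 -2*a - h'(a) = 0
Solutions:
 h(a) = C1 - a^2


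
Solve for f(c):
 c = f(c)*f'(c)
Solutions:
 f(c) = -sqrt(C1 + c^2)
 f(c) = sqrt(C1 + c^2)


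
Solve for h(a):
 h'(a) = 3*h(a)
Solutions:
 h(a) = C1*exp(3*a)


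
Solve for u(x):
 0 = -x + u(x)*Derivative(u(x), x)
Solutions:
 u(x) = -sqrt(C1 + x^2)
 u(x) = sqrt(C1 + x^2)


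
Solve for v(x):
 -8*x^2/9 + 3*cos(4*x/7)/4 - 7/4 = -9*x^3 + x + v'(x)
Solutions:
 v(x) = C1 + 9*x^4/4 - 8*x^3/27 - x^2/2 - 7*x/4 + 21*sin(4*x/7)/16


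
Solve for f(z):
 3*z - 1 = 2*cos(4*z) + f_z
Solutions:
 f(z) = C1 + 3*z^2/2 - z - sin(4*z)/2


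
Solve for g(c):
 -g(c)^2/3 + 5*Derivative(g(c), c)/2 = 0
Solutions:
 g(c) = -15/(C1 + 2*c)


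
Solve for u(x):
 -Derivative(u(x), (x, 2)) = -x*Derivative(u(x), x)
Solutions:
 u(x) = C1 + C2*erfi(sqrt(2)*x/2)


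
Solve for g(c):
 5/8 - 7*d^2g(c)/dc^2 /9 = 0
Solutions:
 g(c) = C1 + C2*c + 45*c^2/112


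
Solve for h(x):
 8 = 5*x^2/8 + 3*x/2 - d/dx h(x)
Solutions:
 h(x) = C1 + 5*x^3/24 + 3*x^2/4 - 8*x


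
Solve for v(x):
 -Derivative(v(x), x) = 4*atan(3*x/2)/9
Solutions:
 v(x) = C1 - 4*x*atan(3*x/2)/9 + 4*log(9*x^2 + 4)/27


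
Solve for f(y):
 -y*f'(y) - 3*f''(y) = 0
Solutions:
 f(y) = C1 + C2*erf(sqrt(6)*y/6)


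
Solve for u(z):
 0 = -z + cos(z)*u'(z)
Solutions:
 u(z) = C1 + Integral(z/cos(z), z)


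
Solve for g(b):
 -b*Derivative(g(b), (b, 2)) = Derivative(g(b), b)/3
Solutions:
 g(b) = C1 + C2*b^(2/3)


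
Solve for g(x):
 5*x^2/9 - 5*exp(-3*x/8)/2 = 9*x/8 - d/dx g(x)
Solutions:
 g(x) = C1 - 5*x^3/27 + 9*x^2/16 - 20*exp(-3*x/8)/3


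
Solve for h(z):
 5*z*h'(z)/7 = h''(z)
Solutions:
 h(z) = C1 + C2*erfi(sqrt(70)*z/14)


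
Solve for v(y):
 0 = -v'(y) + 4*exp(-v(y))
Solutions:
 v(y) = log(C1 + 4*y)


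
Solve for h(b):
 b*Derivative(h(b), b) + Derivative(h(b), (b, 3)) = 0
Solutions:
 h(b) = C1 + Integral(C2*airyai(-b) + C3*airybi(-b), b)


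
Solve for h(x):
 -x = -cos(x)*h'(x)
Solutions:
 h(x) = C1 + Integral(x/cos(x), x)


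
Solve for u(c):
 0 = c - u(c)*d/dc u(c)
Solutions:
 u(c) = -sqrt(C1 + c^2)
 u(c) = sqrt(C1 + c^2)


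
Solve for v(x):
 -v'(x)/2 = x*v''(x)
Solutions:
 v(x) = C1 + C2*sqrt(x)


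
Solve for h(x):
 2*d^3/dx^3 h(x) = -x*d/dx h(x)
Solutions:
 h(x) = C1 + Integral(C2*airyai(-2^(2/3)*x/2) + C3*airybi(-2^(2/3)*x/2), x)


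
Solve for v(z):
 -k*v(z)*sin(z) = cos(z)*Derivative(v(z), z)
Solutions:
 v(z) = C1*exp(k*log(cos(z)))


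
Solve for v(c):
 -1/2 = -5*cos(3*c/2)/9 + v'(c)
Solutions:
 v(c) = C1 - c/2 + 10*sin(3*c/2)/27


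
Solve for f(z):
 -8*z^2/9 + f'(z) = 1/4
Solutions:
 f(z) = C1 + 8*z^3/27 + z/4


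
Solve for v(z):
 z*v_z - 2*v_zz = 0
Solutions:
 v(z) = C1 + C2*erfi(z/2)


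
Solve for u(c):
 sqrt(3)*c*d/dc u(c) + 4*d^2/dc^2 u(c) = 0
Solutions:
 u(c) = C1 + C2*erf(sqrt(2)*3^(1/4)*c/4)


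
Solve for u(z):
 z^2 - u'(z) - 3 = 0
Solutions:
 u(z) = C1 + z^3/3 - 3*z


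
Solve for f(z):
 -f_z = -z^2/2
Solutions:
 f(z) = C1 + z^3/6


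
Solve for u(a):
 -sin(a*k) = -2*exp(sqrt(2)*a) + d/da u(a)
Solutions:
 u(a) = C1 + sqrt(2)*exp(sqrt(2)*a) + cos(a*k)/k


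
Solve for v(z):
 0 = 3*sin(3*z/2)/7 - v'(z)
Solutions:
 v(z) = C1 - 2*cos(3*z/2)/7


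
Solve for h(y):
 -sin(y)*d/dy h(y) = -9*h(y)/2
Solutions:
 h(y) = C1*(cos(y) - 1)^(1/4)*(cos(y)^2 - 2*cos(y) + 1)/((cos(y) + 1)^(1/4)*(cos(y)^2 + 2*cos(y) + 1))


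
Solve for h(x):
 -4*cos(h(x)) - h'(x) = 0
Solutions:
 h(x) = pi - asin((C1 + exp(8*x))/(C1 - exp(8*x)))
 h(x) = asin((C1 + exp(8*x))/(C1 - exp(8*x)))


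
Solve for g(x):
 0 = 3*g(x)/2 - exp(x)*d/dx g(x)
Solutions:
 g(x) = C1*exp(-3*exp(-x)/2)


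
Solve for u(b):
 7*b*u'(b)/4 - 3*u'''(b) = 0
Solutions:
 u(b) = C1 + Integral(C2*airyai(126^(1/3)*b/6) + C3*airybi(126^(1/3)*b/6), b)


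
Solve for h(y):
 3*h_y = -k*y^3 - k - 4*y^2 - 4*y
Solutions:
 h(y) = C1 - k*y^4/12 - k*y/3 - 4*y^3/9 - 2*y^2/3


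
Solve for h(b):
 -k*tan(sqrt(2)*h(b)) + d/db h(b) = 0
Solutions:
 h(b) = sqrt(2)*(pi - asin(C1*exp(sqrt(2)*b*k)))/2
 h(b) = sqrt(2)*asin(C1*exp(sqrt(2)*b*k))/2


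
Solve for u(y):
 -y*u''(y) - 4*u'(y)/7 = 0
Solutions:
 u(y) = C1 + C2*y^(3/7)


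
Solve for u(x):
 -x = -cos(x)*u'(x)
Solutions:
 u(x) = C1 + Integral(x/cos(x), x)


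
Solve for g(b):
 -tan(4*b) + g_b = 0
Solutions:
 g(b) = C1 - log(cos(4*b))/4


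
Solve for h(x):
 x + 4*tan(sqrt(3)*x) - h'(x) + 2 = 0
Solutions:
 h(x) = C1 + x^2/2 + 2*x - 4*sqrt(3)*log(cos(sqrt(3)*x))/3


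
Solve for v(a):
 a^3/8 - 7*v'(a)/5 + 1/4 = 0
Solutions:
 v(a) = C1 + 5*a^4/224 + 5*a/28


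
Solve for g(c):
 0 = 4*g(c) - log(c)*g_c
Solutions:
 g(c) = C1*exp(4*li(c))


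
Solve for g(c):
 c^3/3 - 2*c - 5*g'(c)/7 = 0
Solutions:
 g(c) = C1 + 7*c^4/60 - 7*c^2/5


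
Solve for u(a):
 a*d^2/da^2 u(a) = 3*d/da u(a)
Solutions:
 u(a) = C1 + C2*a^4


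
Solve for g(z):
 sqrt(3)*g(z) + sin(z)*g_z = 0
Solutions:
 g(z) = C1*(cos(z) + 1)^(sqrt(3)/2)/(cos(z) - 1)^(sqrt(3)/2)


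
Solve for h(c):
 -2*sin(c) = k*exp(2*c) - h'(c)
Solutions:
 h(c) = C1 + k*exp(2*c)/2 - 2*cos(c)


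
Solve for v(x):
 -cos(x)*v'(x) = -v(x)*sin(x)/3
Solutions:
 v(x) = C1/cos(x)^(1/3)


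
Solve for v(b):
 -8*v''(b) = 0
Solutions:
 v(b) = C1 + C2*b


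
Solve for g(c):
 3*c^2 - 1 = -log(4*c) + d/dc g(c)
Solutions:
 g(c) = C1 + c^3 + c*log(c) - 2*c + c*log(4)


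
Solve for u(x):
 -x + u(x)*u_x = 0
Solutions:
 u(x) = -sqrt(C1 + x^2)
 u(x) = sqrt(C1 + x^2)


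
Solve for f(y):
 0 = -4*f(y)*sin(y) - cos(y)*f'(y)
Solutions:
 f(y) = C1*cos(y)^4


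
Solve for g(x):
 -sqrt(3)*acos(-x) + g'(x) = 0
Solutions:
 g(x) = C1 + sqrt(3)*(x*acos(-x) + sqrt(1 - x^2))


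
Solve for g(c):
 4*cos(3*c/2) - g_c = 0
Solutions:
 g(c) = C1 + 8*sin(3*c/2)/3


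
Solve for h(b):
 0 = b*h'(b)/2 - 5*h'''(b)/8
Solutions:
 h(b) = C1 + Integral(C2*airyai(10^(2/3)*b/5) + C3*airybi(10^(2/3)*b/5), b)


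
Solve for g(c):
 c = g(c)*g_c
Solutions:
 g(c) = -sqrt(C1 + c^2)
 g(c) = sqrt(C1 + c^2)


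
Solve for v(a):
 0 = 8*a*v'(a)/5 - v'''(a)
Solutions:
 v(a) = C1 + Integral(C2*airyai(2*5^(2/3)*a/5) + C3*airybi(2*5^(2/3)*a/5), a)


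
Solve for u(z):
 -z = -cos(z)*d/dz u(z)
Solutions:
 u(z) = C1 + Integral(z/cos(z), z)


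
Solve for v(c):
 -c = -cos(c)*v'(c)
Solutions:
 v(c) = C1 + Integral(c/cos(c), c)


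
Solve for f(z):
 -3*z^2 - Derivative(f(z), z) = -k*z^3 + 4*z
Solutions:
 f(z) = C1 + k*z^4/4 - z^3 - 2*z^2


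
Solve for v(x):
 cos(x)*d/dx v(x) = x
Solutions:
 v(x) = C1 + Integral(x/cos(x), x)


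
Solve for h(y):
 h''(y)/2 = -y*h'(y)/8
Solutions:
 h(y) = C1 + C2*erf(sqrt(2)*y/4)


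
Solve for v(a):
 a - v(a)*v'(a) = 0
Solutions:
 v(a) = -sqrt(C1 + a^2)
 v(a) = sqrt(C1 + a^2)


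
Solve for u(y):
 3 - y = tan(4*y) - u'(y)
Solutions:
 u(y) = C1 + y^2/2 - 3*y - log(cos(4*y))/4


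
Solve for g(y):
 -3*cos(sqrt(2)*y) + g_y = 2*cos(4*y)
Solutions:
 g(y) = C1 + sin(4*y)/2 + 3*sqrt(2)*sin(sqrt(2)*y)/2


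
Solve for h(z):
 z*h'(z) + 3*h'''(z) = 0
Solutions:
 h(z) = C1 + Integral(C2*airyai(-3^(2/3)*z/3) + C3*airybi(-3^(2/3)*z/3), z)


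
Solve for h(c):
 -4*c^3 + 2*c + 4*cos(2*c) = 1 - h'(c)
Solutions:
 h(c) = C1 + c^4 - c^2 + c - 2*sin(2*c)


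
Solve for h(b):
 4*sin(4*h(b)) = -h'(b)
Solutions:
 h(b) = -acos((-C1 - exp(32*b))/(C1 - exp(32*b)))/4 + pi/2
 h(b) = acos((-C1 - exp(32*b))/(C1 - exp(32*b)))/4


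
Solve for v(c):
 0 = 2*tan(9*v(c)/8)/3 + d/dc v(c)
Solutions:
 v(c) = -8*asin(C1*exp(-3*c/4))/9 + 8*pi/9
 v(c) = 8*asin(C1*exp(-3*c/4))/9


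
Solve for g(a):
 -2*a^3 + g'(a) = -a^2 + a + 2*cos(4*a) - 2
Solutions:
 g(a) = C1 + a^4/2 - a^3/3 + a^2/2 - 2*a + sin(4*a)/2


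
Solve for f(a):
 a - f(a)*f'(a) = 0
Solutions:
 f(a) = -sqrt(C1 + a^2)
 f(a) = sqrt(C1 + a^2)


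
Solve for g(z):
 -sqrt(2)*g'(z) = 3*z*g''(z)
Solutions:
 g(z) = C1 + C2*z^(1 - sqrt(2)/3)


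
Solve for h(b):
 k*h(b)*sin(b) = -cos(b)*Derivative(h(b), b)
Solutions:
 h(b) = C1*exp(k*log(cos(b)))


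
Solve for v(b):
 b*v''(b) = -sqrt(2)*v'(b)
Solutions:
 v(b) = C1 + C2*b^(1 - sqrt(2))


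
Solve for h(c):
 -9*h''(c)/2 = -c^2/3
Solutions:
 h(c) = C1 + C2*c + c^4/162


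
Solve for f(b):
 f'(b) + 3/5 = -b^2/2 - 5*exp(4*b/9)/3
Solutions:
 f(b) = C1 - b^3/6 - 3*b/5 - 15*exp(4*b/9)/4


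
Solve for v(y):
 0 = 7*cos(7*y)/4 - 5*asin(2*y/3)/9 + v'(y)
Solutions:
 v(y) = C1 + 5*y*asin(2*y/3)/9 + 5*sqrt(9 - 4*y^2)/18 - sin(7*y)/4


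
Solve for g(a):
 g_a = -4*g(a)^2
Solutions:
 g(a) = 1/(C1 + 4*a)


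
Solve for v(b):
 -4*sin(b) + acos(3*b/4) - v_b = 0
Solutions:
 v(b) = C1 + b*acos(3*b/4) - sqrt(16 - 9*b^2)/3 + 4*cos(b)


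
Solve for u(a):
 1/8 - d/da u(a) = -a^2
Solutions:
 u(a) = C1 + a^3/3 + a/8


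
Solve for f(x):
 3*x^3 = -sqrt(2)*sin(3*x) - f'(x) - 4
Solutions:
 f(x) = C1 - 3*x^4/4 - 4*x + sqrt(2)*cos(3*x)/3


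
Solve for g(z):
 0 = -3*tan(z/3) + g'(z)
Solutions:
 g(z) = C1 - 9*log(cos(z/3))


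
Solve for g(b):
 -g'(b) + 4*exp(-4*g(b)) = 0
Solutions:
 g(b) = log(-I*(C1 + 16*b)^(1/4))
 g(b) = log(I*(C1 + 16*b)^(1/4))
 g(b) = log(-(C1 + 16*b)^(1/4))
 g(b) = log(C1 + 16*b)/4


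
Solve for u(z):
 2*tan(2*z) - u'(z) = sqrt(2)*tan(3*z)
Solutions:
 u(z) = C1 - log(cos(2*z)) + sqrt(2)*log(cos(3*z))/3


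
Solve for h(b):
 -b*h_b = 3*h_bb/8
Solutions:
 h(b) = C1 + C2*erf(2*sqrt(3)*b/3)


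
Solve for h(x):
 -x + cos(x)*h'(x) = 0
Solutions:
 h(x) = C1 + Integral(x/cos(x), x)


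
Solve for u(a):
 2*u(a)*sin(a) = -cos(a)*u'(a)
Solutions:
 u(a) = C1*cos(a)^2


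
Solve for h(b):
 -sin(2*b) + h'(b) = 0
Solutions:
 h(b) = C1 - cos(2*b)/2


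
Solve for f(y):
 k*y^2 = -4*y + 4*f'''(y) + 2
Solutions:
 f(y) = C1 + C2*y + C3*y^2 + k*y^5/240 + y^4/24 - y^3/12


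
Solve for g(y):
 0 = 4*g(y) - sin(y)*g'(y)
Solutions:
 g(y) = C1*(cos(y)^2 - 2*cos(y) + 1)/(cos(y)^2 + 2*cos(y) + 1)


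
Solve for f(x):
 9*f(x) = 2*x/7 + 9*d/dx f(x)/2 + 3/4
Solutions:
 f(x) = C1*exp(2*x) + 2*x/63 + 25/252


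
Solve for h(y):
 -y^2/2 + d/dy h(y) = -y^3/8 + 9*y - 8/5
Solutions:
 h(y) = C1 - y^4/32 + y^3/6 + 9*y^2/2 - 8*y/5


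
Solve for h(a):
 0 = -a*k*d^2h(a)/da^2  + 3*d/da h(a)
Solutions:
 h(a) = C1 + a^(((re(k) + 3)*re(k) + im(k)^2)/(re(k)^2 + im(k)^2))*(C2*sin(3*log(a)*Abs(im(k))/(re(k)^2 + im(k)^2)) + C3*cos(3*log(a)*im(k)/(re(k)^2 + im(k)^2)))


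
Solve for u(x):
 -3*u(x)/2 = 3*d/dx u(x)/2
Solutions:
 u(x) = C1*exp(-x)


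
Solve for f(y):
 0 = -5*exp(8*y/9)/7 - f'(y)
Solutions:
 f(y) = C1 - 45*exp(8*y/9)/56


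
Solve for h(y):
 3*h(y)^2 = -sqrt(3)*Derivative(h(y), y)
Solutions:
 h(y) = 1/(C1 + sqrt(3)*y)


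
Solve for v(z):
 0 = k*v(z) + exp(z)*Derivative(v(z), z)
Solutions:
 v(z) = C1*exp(k*exp(-z))


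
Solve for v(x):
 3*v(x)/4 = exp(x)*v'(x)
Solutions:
 v(x) = C1*exp(-3*exp(-x)/4)


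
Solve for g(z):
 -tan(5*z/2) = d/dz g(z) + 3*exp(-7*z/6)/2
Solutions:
 g(z) = C1 - log(tan(5*z/2)^2 + 1)/5 + 9*exp(-7*z/6)/7


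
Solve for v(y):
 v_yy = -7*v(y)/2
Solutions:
 v(y) = C1*sin(sqrt(14)*y/2) + C2*cos(sqrt(14)*y/2)


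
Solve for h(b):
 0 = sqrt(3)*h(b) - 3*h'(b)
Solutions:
 h(b) = C1*exp(sqrt(3)*b/3)


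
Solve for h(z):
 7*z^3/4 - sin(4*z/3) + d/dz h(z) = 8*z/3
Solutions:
 h(z) = C1 - 7*z^4/16 + 4*z^2/3 - 3*cos(4*z/3)/4


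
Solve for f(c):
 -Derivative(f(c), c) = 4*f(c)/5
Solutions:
 f(c) = C1*exp(-4*c/5)


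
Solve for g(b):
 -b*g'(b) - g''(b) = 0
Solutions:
 g(b) = C1 + C2*erf(sqrt(2)*b/2)


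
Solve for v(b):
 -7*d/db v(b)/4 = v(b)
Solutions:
 v(b) = C1*exp(-4*b/7)


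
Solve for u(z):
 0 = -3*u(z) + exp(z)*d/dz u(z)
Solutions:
 u(z) = C1*exp(-3*exp(-z))


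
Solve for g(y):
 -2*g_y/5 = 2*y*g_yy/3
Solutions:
 g(y) = C1 + C2*y^(2/5)


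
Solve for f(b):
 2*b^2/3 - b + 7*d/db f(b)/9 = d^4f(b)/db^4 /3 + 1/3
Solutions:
 f(b) = C1 + C4*exp(3^(2/3)*7^(1/3)*b/3) - 2*b^3/7 + 9*b^2/14 + 3*b/7 + (C2*sin(3^(1/6)*7^(1/3)*b/2) + C3*cos(3^(1/6)*7^(1/3)*b/2))*exp(-3^(2/3)*7^(1/3)*b/6)


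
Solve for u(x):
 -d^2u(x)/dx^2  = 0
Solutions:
 u(x) = C1 + C2*x


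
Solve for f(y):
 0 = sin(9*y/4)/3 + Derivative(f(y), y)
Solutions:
 f(y) = C1 + 4*cos(9*y/4)/27


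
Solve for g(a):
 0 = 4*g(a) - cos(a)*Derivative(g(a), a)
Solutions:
 g(a) = C1*(sin(a)^2 + 2*sin(a) + 1)/(sin(a)^2 - 2*sin(a) + 1)


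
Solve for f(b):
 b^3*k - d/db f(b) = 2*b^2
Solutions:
 f(b) = C1 + b^4*k/4 - 2*b^3/3


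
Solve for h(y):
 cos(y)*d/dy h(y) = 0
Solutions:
 h(y) = C1


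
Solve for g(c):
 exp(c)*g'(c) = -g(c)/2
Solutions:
 g(c) = C1*exp(exp(-c)/2)


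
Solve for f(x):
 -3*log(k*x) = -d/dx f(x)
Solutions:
 f(x) = C1 + 3*x*log(k*x) - 3*x


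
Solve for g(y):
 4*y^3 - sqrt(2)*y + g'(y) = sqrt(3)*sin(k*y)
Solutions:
 g(y) = C1 - y^4 + sqrt(2)*y^2/2 - sqrt(3)*cos(k*y)/k


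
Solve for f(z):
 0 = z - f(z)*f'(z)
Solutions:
 f(z) = -sqrt(C1 + z^2)
 f(z) = sqrt(C1 + z^2)


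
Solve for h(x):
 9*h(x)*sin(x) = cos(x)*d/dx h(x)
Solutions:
 h(x) = C1/cos(x)^9


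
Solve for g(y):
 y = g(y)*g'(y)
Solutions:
 g(y) = -sqrt(C1 + y^2)
 g(y) = sqrt(C1 + y^2)


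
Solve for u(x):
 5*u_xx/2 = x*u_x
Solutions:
 u(x) = C1 + C2*erfi(sqrt(5)*x/5)


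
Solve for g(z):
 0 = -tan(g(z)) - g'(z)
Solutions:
 g(z) = pi - asin(C1*exp(-z))
 g(z) = asin(C1*exp(-z))


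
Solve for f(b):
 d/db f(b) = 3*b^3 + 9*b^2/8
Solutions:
 f(b) = C1 + 3*b^4/4 + 3*b^3/8


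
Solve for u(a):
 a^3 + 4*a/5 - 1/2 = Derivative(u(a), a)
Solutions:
 u(a) = C1 + a^4/4 + 2*a^2/5 - a/2


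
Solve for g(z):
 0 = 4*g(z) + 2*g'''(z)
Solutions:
 g(z) = C3*exp(-2^(1/3)*z) + (C1*sin(2^(1/3)*sqrt(3)*z/2) + C2*cos(2^(1/3)*sqrt(3)*z/2))*exp(2^(1/3)*z/2)


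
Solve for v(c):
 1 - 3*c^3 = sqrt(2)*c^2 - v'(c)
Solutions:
 v(c) = C1 + 3*c^4/4 + sqrt(2)*c^3/3 - c


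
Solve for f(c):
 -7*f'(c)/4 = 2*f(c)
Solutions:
 f(c) = C1*exp(-8*c/7)


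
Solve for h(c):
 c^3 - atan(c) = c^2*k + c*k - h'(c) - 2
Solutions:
 h(c) = C1 - c^4/4 + c^3*k/3 + c^2*k/2 + c*atan(c) - 2*c - log(c^2 + 1)/2


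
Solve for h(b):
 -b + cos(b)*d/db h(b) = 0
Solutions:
 h(b) = C1 + Integral(b/cos(b), b)


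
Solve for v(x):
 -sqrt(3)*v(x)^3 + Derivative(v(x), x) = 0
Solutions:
 v(x) = -sqrt(2)*sqrt(-1/(C1 + sqrt(3)*x))/2
 v(x) = sqrt(2)*sqrt(-1/(C1 + sqrt(3)*x))/2


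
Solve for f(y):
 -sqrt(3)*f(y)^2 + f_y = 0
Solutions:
 f(y) = -1/(C1 + sqrt(3)*y)


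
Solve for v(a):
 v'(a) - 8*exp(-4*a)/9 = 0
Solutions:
 v(a) = C1 - 2*exp(-4*a)/9


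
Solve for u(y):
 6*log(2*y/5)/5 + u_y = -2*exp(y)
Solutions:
 u(y) = C1 - 6*y*log(y)/5 + 6*y*(-log(2) + 1 + log(5))/5 - 2*exp(y)


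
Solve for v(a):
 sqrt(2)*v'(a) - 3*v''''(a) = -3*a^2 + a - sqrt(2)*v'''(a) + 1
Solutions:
 v(a) = C1 + C2*exp(a*(-2^(2/3)*(9*sqrt(1506) + 247*sqrt(2))^(1/3) - 4*2^(1/3)/(9*sqrt(1506) + 247*sqrt(2))^(1/3) + 4*sqrt(2))/36)*sin(2^(1/3)*sqrt(3)*a*(-2^(1/3)*(9*sqrt(1506) + 247*sqrt(2))^(1/3) + 4/(9*sqrt(1506) + 247*sqrt(2))^(1/3))/36) + C3*exp(a*(-2^(2/3)*(9*sqrt(1506) + 247*sqrt(2))^(1/3) - 4*2^(1/3)/(9*sqrt(1506) + 247*sqrt(2))^(1/3) + 4*sqrt(2))/36)*cos(2^(1/3)*sqrt(3)*a*(-2^(1/3)*(9*sqrt(1506) + 247*sqrt(2))^(1/3) + 4/(9*sqrt(1506) + 247*sqrt(2))^(1/3))/36) + C4*exp(a*(4*2^(1/3)/(9*sqrt(1506) + 247*sqrt(2))^(1/3) + 2*sqrt(2) + 2^(2/3)*(9*sqrt(1506) + 247*sqrt(2))^(1/3))/18) - sqrt(2)*a^3/2 + sqrt(2)*a^2/4 + 7*sqrt(2)*a/2


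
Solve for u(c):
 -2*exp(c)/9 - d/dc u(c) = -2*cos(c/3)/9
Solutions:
 u(c) = C1 - 2*exp(c)/9 + 2*sin(c/3)/3


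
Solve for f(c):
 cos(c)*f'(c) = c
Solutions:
 f(c) = C1 + Integral(c/cos(c), c)


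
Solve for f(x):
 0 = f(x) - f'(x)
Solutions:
 f(x) = C1*exp(x)


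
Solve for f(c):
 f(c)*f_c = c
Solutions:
 f(c) = -sqrt(C1 + c^2)
 f(c) = sqrt(C1 + c^2)


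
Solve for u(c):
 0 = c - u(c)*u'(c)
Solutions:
 u(c) = -sqrt(C1 + c^2)
 u(c) = sqrt(C1 + c^2)


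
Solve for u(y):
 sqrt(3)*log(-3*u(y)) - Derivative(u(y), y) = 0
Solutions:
 -sqrt(3)*Integral(1/(log(-_y) + log(3)), (_y, u(y)))/3 = C1 - y


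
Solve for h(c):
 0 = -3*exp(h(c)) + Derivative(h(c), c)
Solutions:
 h(c) = log(-1/(C1 + 3*c))


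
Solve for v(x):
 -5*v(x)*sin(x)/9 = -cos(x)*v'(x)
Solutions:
 v(x) = C1/cos(x)^(5/9)


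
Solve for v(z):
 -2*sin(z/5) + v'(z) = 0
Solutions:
 v(z) = C1 - 10*cos(z/5)


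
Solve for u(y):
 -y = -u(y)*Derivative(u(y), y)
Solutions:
 u(y) = -sqrt(C1 + y^2)
 u(y) = sqrt(C1 + y^2)


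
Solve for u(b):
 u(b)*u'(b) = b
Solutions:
 u(b) = -sqrt(C1 + b^2)
 u(b) = sqrt(C1 + b^2)


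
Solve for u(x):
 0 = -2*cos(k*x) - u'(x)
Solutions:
 u(x) = C1 - 2*sin(k*x)/k


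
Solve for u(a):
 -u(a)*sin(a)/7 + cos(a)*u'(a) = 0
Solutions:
 u(a) = C1/cos(a)^(1/7)


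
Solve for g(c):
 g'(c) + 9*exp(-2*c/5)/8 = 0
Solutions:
 g(c) = C1 + 45*exp(-2*c/5)/16


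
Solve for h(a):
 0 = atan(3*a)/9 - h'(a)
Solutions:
 h(a) = C1 + a*atan(3*a)/9 - log(9*a^2 + 1)/54


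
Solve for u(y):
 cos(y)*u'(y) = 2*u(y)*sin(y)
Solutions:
 u(y) = C1/cos(y)^2


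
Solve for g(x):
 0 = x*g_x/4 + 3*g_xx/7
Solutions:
 g(x) = C1 + C2*erf(sqrt(42)*x/12)


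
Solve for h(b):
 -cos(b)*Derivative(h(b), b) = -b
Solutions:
 h(b) = C1 + Integral(b/cos(b), b)


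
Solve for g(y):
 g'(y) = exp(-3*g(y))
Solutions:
 g(y) = log(C1 + 3*y)/3
 g(y) = log((-3^(1/3) - 3^(5/6)*I)*(C1 + y)^(1/3)/2)
 g(y) = log((-3^(1/3) + 3^(5/6)*I)*(C1 + y)^(1/3)/2)


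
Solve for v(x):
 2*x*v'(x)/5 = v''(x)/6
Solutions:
 v(x) = C1 + C2*erfi(sqrt(30)*x/5)


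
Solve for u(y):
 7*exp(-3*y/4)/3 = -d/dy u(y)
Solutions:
 u(y) = C1 + 28*exp(-3*y/4)/9


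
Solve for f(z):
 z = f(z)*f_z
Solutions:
 f(z) = -sqrt(C1 + z^2)
 f(z) = sqrt(C1 + z^2)


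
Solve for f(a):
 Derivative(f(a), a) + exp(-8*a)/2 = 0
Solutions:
 f(a) = C1 + exp(-8*a)/16


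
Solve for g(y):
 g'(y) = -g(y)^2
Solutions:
 g(y) = 1/(C1 + y)


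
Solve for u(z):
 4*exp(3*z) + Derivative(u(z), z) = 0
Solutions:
 u(z) = C1 - 4*exp(3*z)/3


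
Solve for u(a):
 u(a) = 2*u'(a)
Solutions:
 u(a) = C1*exp(a/2)


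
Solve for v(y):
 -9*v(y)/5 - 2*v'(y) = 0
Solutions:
 v(y) = C1*exp(-9*y/10)


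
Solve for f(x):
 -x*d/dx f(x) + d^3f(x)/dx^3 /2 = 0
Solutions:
 f(x) = C1 + Integral(C2*airyai(2^(1/3)*x) + C3*airybi(2^(1/3)*x), x)


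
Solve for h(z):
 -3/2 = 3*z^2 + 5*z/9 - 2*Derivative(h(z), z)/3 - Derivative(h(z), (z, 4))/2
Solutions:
 h(z) = C1 + C4*exp(-6^(2/3)*z/3) + 3*z^3/2 + 5*z^2/12 + 9*z/4 + (C2*sin(2^(2/3)*3^(1/6)*z/2) + C3*cos(2^(2/3)*3^(1/6)*z/2))*exp(6^(2/3)*z/6)


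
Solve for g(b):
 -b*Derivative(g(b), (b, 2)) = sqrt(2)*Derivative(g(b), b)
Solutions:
 g(b) = C1 + C2*b^(1 - sqrt(2))


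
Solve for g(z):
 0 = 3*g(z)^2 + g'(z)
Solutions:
 g(z) = 1/(C1 + 3*z)


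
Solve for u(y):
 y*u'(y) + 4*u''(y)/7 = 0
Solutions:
 u(y) = C1 + C2*erf(sqrt(14)*y/4)


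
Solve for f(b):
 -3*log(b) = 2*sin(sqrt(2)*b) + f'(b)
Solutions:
 f(b) = C1 - 3*b*log(b) + 3*b + sqrt(2)*cos(sqrt(2)*b)


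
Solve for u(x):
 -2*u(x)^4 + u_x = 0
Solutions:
 u(x) = (-1/(C1 + 6*x))^(1/3)
 u(x) = (-1/(C1 + 2*x))^(1/3)*(-3^(2/3) - 3*3^(1/6)*I)/6
 u(x) = (-1/(C1 + 2*x))^(1/3)*(-3^(2/3) + 3*3^(1/6)*I)/6


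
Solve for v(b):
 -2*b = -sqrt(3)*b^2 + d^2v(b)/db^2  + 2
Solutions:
 v(b) = C1 + C2*b + sqrt(3)*b^4/12 - b^3/3 - b^2


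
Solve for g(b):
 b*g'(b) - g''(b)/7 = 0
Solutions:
 g(b) = C1 + C2*erfi(sqrt(14)*b/2)


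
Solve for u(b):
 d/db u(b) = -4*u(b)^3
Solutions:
 u(b) = -sqrt(2)*sqrt(-1/(C1 - 4*b))/2
 u(b) = sqrt(2)*sqrt(-1/(C1 - 4*b))/2


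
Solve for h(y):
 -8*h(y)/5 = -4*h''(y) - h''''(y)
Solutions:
 h(y) = C1*exp(-y*sqrt(-2 + 2*sqrt(35)/5)) + C2*exp(y*sqrt(-2 + 2*sqrt(35)/5)) + C3*sin(y*sqrt(2 + 2*sqrt(35)/5)) + C4*cos(y*sqrt(2 + 2*sqrt(35)/5))


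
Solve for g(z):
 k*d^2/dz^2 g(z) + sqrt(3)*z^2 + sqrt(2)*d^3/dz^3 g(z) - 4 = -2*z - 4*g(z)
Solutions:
 g(z) = C1*exp(-z*(2^(5/6)*k^2/(2*(k^3/4 + sqrt(-k^6 + (k^3 + 108)^2)/4 + 27)^(1/3)) + sqrt(2)*k + 2*2^(1/6)*(k^3/4 + sqrt(-k^6 + (k^3 + 108)^2)/4 + 27)^(1/3))/6) + C2*exp(z*(-2^(5/6)*k^2/((-1 + sqrt(3)*I)*(k^3/4 + sqrt(-k^6 + (k^3 + 108)^2)/4 + 27)^(1/3)) - sqrt(2)*k + 2^(1/6)*(k^3/4 + sqrt(-k^6 + (k^3 + 108)^2)/4 + 27)^(1/3) - 2^(1/6)*sqrt(3)*I*(k^3/4 + sqrt(-k^6 + (k^3 + 108)^2)/4 + 27)^(1/3))/6) + C3*exp(z*(2^(5/6)*k^2/((1 + sqrt(3)*I)*(k^3/4 + sqrt(-k^6 + (k^3 + 108)^2)/4 + 27)^(1/3)) - sqrt(2)*k + 2^(1/6)*(k^3/4 + sqrt(-k^6 + (k^3 + 108)^2)/4 + 27)^(1/3) + 2^(1/6)*sqrt(3)*I*(k^3/4 + sqrt(-k^6 + (k^3 + 108)^2)/4 + 27)^(1/3))/6) + sqrt(3)*k/8 - sqrt(3)*z^2/4 - z/2 + 1


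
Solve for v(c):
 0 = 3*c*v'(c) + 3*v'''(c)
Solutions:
 v(c) = C1 + Integral(C2*airyai(-c) + C3*airybi(-c), c)


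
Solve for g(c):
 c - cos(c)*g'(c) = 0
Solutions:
 g(c) = C1 + Integral(c/cos(c), c)


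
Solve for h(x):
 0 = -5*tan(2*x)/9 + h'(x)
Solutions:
 h(x) = C1 - 5*log(cos(2*x))/18


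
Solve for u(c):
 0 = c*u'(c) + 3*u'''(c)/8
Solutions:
 u(c) = C1 + Integral(C2*airyai(-2*3^(2/3)*c/3) + C3*airybi(-2*3^(2/3)*c/3), c)


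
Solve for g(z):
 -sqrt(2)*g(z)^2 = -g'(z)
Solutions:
 g(z) = -1/(C1 + sqrt(2)*z)


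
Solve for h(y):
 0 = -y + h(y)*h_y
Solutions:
 h(y) = -sqrt(C1 + y^2)
 h(y) = sqrt(C1 + y^2)


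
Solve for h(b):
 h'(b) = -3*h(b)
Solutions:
 h(b) = C1*exp(-3*b)


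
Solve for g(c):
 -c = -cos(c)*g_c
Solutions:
 g(c) = C1 + Integral(c/cos(c), c)


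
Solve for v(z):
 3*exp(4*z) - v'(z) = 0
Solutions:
 v(z) = C1 + 3*exp(4*z)/4


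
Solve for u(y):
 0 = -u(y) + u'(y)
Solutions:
 u(y) = C1*exp(y)


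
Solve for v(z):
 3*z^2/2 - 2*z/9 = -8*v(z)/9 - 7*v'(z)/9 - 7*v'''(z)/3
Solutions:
 v(z) = C1*exp(7^(1/3)*z*(-7/(36 + sqrt(1345))^(1/3) + 7^(1/3)*(36 + sqrt(1345))^(1/3))/42)*sin(sqrt(3)*7^(1/3)*z*(7/(36 + sqrt(1345))^(1/3) + 7^(1/3)*(36 + sqrt(1345))^(1/3))/42) + C2*exp(7^(1/3)*z*(-7/(36 + sqrt(1345))^(1/3) + 7^(1/3)*(36 + sqrt(1345))^(1/3))/42)*cos(sqrt(3)*7^(1/3)*z*(7/(36 + sqrt(1345))^(1/3) + 7^(1/3)*(36 + sqrt(1345))^(1/3))/42) + C3*exp(-7^(1/3)*z*(-7/(36 + sqrt(1345))^(1/3) + 7^(1/3)*(36 + sqrt(1345))^(1/3))/21) - 27*z^2/16 + 205*z/64 - 1435/512


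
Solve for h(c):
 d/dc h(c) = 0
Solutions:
 h(c) = C1


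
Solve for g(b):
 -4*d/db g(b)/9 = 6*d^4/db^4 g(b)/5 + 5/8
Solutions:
 g(b) = C1 + C4*exp(-10^(1/3)*b/3) - 45*b/32 + (C2*sin(10^(1/3)*sqrt(3)*b/6) + C3*cos(10^(1/3)*sqrt(3)*b/6))*exp(10^(1/3)*b/6)


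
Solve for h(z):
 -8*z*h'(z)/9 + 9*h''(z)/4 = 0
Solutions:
 h(z) = C1 + C2*erfi(4*z/9)


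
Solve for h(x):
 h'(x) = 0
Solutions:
 h(x) = C1


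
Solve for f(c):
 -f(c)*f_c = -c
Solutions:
 f(c) = -sqrt(C1 + c^2)
 f(c) = sqrt(C1 + c^2)


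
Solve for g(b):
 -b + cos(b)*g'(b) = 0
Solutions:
 g(b) = C1 + Integral(b/cos(b), b)


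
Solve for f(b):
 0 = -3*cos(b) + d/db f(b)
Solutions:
 f(b) = C1 + 3*sin(b)


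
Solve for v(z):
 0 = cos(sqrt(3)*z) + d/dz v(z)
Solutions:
 v(z) = C1 - sqrt(3)*sin(sqrt(3)*z)/3


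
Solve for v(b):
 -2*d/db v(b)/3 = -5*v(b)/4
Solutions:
 v(b) = C1*exp(15*b/8)


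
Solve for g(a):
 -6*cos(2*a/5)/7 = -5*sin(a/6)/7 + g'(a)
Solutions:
 g(a) = C1 - 15*sin(2*a/5)/7 - 30*cos(a/6)/7


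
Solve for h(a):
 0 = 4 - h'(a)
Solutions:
 h(a) = C1 + 4*a


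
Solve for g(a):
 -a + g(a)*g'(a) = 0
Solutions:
 g(a) = -sqrt(C1 + a^2)
 g(a) = sqrt(C1 + a^2)


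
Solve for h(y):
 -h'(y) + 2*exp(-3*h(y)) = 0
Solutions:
 h(y) = log(C1 + 6*y)/3
 h(y) = log((-3^(1/3) - 3^(5/6)*I)*(C1 + 2*y)^(1/3)/2)
 h(y) = log((-3^(1/3) + 3^(5/6)*I)*(C1 + 2*y)^(1/3)/2)


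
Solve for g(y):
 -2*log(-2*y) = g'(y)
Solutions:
 g(y) = C1 - 2*y*log(-y) + 2*y*(1 - log(2))


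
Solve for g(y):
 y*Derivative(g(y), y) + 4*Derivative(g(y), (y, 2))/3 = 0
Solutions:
 g(y) = C1 + C2*erf(sqrt(6)*y/4)


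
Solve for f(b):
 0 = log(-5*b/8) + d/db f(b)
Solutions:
 f(b) = C1 - b*log(-b) + b*(-log(5) + 1 + 3*log(2))


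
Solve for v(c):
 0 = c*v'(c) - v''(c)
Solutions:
 v(c) = C1 + C2*erfi(sqrt(2)*c/2)


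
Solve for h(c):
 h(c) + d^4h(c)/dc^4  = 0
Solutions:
 h(c) = (C1*sin(sqrt(2)*c/2) + C2*cos(sqrt(2)*c/2))*exp(-sqrt(2)*c/2) + (C3*sin(sqrt(2)*c/2) + C4*cos(sqrt(2)*c/2))*exp(sqrt(2)*c/2)


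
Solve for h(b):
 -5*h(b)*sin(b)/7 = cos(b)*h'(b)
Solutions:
 h(b) = C1*cos(b)^(5/7)


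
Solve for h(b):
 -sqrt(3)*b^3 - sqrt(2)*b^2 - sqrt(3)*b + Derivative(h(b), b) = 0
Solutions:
 h(b) = C1 + sqrt(3)*b^4/4 + sqrt(2)*b^3/3 + sqrt(3)*b^2/2


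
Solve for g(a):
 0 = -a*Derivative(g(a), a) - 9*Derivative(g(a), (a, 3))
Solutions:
 g(a) = C1 + Integral(C2*airyai(-3^(1/3)*a/3) + C3*airybi(-3^(1/3)*a/3), a)


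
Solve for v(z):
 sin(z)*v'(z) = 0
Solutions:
 v(z) = C1


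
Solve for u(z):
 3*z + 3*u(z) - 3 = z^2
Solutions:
 u(z) = z^2/3 - z + 1


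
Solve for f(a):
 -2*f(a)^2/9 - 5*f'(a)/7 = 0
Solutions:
 f(a) = 45/(C1 + 14*a)


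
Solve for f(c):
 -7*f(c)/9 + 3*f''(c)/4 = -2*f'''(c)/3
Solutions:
 f(c) = C1*exp(-c*(27*3^(1/3)/(16*sqrt(2569) + 815)^(1/3) + 18 + 3^(2/3)*(16*sqrt(2569) + 815)^(1/3))/48)*sin(3^(1/6)*c*(-(16*sqrt(2569) + 815)^(1/3) + 9*3^(2/3)/(16*sqrt(2569) + 815)^(1/3))/16) + C2*exp(-c*(27*3^(1/3)/(16*sqrt(2569) + 815)^(1/3) + 18 + 3^(2/3)*(16*sqrt(2569) + 815)^(1/3))/48)*cos(3^(1/6)*c*(-(16*sqrt(2569) + 815)^(1/3) + 9*3^(2/3)/(16*sqrt(2569) + 815)^(1/3))/16) + C3*exp(c*(-9 + 27*3^(1/3)/(16*sqrt(2569) + 815)^(1/3) + 3^(2/3)*(16*sqrt(2569) + 815)^(1/3))/24)


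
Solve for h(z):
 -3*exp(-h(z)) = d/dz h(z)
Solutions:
 h(z) = log(C1 - 3*z)


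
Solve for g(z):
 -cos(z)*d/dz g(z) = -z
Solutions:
 g(z) = C1 + Integral(z/cos(z), z)


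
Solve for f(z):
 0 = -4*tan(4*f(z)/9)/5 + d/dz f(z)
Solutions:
 f(z) = -9*asin(C1*exp(16*z/45))/4 + 9*pi/4
 f(z) = 9*asin(C1*exp(16*z/45))/4


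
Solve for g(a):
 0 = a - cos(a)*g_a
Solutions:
 g(a) = C1 + Integral(a/cos(a), a)


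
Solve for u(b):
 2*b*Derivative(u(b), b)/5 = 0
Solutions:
 u(b) = C1


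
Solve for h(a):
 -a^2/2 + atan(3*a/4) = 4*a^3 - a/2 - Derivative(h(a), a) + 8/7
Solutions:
 h(a) = C1 + a^4 + a^3/6 - a^2/4 - a*atan(3*a/4) + 8*a/7 + 2*log(9*a^2 + 16)/3


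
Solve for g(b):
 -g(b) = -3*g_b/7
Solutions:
 g(b) = C1*exp(7*b/3)


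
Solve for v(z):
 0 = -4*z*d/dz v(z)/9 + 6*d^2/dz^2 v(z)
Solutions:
 v(z) = C1 + C2*erfi(sqrt(3)*z/9)


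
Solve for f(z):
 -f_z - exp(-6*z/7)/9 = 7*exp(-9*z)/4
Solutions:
 f(z) = C1 + 7*exp(-9*z)/36 + 7*exp(-6*z/7)/54


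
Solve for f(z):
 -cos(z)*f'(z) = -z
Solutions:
 f(z) = C1 + Integral(z/cos(z), z)


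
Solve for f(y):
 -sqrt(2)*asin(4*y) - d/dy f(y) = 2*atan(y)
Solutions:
 f(y) = C1 - 2*y*atan(y) - sqrt(2)*(y*asin(4*y) + sqrt(1 - 16*y^2)/4) + log(y^2 + 1)


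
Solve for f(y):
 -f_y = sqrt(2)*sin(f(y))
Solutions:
 f(y) = -acos((-C1 - exp(2*sqrt(2)*y))/(C1 - exp(2*sqrt(2)*y))) + 2*pi
 f(y) = acos((-C1 - exp(2*sqrt(2)*y))/(C1 - exp(2*sqrt(2)*y)))


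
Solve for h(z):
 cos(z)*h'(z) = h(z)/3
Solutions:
 h(z) = C1*(sin(z) + 1)^(1/6)/(sin(z) - 1)^(1/6)


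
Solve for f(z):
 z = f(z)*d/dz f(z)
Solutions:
 f(z) = -sqrt(C1 + z^2)
 f(z) = sqrt(C1 + z^2)


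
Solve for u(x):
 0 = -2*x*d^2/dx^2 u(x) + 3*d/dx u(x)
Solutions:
 u(x) = C1 + C2*x^(5/2)


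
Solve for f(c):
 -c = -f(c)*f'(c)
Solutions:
 f(c) = -sqrt(C1 + c^2)
 f(c) = sqrt(C1 + c^2)


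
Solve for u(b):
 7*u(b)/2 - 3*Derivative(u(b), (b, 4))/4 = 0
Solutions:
 u(b) = C1*exp(-14^(1/4)*3^(3/4)*b/3) + C2*exp(14^(1/4)*3^(3/4)*b/3) + C3*sin(14^(1/4)*3^(3/4)*b/3) + C4*cos(14^(1/4)*3^(3/4)*b/3)


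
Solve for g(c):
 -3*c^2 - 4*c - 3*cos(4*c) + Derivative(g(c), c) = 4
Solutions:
 g(c) = C1 + c^3 + 2*c^2 + 4*c + 3*sin(4*c)/4


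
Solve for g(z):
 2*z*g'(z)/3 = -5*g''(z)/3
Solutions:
 g(z) = C1 + C2*erf(sqrt(5)*z/5)


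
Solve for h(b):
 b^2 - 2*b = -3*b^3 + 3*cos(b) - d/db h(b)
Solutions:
 h(b) = C1 - 3*b^4/4 - b^3/3 + b^2 + 3*sin(b)


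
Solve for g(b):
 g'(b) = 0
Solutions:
 g(b) = C1


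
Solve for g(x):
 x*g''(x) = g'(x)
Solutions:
 g(x) = C1 + C2*x^2


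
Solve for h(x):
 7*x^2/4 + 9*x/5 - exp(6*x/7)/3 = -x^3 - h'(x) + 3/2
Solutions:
 h(x) = C1 - x^4/4 - 7*x^3/12 - 9*x^2/10 + 3*x/2 + 7*exp(6*x/7)/18


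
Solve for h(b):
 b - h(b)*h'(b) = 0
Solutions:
 h(b) = -sqrt(C1 + b^2)
 h(b) = sqrt(C1 + b^2)


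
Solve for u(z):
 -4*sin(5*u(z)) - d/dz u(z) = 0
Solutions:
 u(z) = -acos((-C1 - exp(40*z))/(C1 - exp(40*z)))/5 + 2*pi/5
 u(z) = acos((-C1 - exp(40*z))/(C1 - exp(40*z)))/5


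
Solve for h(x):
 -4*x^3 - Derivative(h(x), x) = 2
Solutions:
 h(x) = C1 - x^4 - 2*x


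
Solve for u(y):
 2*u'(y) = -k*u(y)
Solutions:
 u(y) = C1*exp(-k*y/2)


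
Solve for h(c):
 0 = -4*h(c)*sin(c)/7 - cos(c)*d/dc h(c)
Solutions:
 h(c) = C1*cos(c)^(4/7)


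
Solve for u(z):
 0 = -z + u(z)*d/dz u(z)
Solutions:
 u(z) = -sqrt(C1 + z^2)
 u(z) = sqrt(C1 + z^2)


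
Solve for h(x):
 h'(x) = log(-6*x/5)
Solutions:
 h(x) = C1 + x*log(-x) + x*(-log(5) - 1 + log(6))


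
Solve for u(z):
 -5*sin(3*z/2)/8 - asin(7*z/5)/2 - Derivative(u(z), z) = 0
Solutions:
 u(z) = C1 - z*asin(7*z/5)/2 - sqrt(25 - 49*z^2)/14 + 5*cos(3*z/2)/12


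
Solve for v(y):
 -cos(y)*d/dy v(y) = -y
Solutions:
 v(y) = C1 + Integral(y/cos(y), y)


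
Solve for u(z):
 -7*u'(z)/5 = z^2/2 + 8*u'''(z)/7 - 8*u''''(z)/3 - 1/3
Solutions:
 u(z) = C1 + C2*exp(z*(-10^(2/3)*(49*sqrt(22089) + 7283)^(1/3) - 40*10^(1/3)/(49*sqrt(22089) + 7283)^(1/3) + 40)/280)*sin(10^(1/3)*sqrt(3)*z*(-10^(1/3)*(49*sqrt(22089) + 7283)^(1/3) + 40/(49*sqrt(22089) + 7283)^(1/3))/280) + C3*exp(z*(-10^(2/3)*(49*sqrt(22089) + 7283)^(1/3) - 40*10^(1/3)/(49*sqrt(22089) + 7283)^(1/3) + 40)/280)*cos(10^(1/3)*sqrt(3)*z*(-10^(1/3)*(49*sqrt(22089) + 7283)^(1/3) + 40/(49*sqrt(22089) + 7283)^(1/3))/280) + C4*exp(z*(40*10^(1/3)/(49*sqrt(22089) + 7283)^(1/3) + 20 + 10^(2/3)*(49*sqrt(22089) + 7283)^(1/3))/140) - 5*z^3/42 + 845*z/1029


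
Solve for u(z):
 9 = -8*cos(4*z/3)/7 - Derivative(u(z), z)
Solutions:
 u(z) = C1 - 9*z - 6*sin(4*z/3)/7


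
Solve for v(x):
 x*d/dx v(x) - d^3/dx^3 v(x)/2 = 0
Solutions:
 v(x) = C1 + Integral(C2*airyai(2^(1/3)*x) + C3*airybi(2^(1/3)*x), x)


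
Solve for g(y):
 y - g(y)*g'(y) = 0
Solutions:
 g(y) = -sqrt(C1 + y^2)
 g(y) = sqrt(C1 + y^2)


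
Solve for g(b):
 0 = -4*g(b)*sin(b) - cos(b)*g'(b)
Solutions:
 g(b) = C1*cos(b)^4


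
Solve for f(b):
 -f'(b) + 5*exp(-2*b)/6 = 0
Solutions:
 f(b) = C1 - 5*exp(-2*b)/12


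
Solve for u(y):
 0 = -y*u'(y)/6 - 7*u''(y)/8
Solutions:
 u(y) = C1 + C2*erf(sqrt(42)*y/21)


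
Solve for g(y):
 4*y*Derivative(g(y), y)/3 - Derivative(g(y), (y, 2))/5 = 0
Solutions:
 g(y) = C1 + C2*erfi(sqrt(30)*y/3)


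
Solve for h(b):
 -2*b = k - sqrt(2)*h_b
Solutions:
 h(b) = C1 + sqrt(2)*b^2/2 + sqrt(2)*b*k/2


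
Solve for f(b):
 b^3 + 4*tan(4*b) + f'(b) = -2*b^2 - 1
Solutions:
 f(b) = C1 - b^4/4 - 2*b^3/3 - b + log(cos(4*b))


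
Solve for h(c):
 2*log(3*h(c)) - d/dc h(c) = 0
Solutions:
 -Integral(1/(log(_y) + log(3)), (_y, h(c)))/2 = C1 - c


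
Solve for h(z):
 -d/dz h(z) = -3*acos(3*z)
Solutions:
 h(z) = C1 + 3*z*acos(3*z) - sqrt(1 - 9*z^2)


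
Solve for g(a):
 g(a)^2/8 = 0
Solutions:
 g(a) = 0


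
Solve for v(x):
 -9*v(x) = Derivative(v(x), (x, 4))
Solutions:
 v(x) = (C1*sin(sqrt(6)*x/2) + C2*cos(sqrt(6)*x/2))*exp(-sqrt(6)*x/2) + (C3*sin(sqrt(6)*x/2) + C4*cos(sqrt(6)*x/2))*exp(sqrt(6)*x/2)


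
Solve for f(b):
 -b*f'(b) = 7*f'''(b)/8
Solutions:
 f(b) = C1 + Integral(C2*airyai(-2*7^(2/3)*b/7) + C3*airybi(-2*7^(2/3)*b/7), b)


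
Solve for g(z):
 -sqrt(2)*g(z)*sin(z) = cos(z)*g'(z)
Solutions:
 g(z) = C1*cos(z)^(sqrt(2))


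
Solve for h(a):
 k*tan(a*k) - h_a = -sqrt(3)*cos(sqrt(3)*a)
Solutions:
 h(a) = C1 + k*Piecewise((-log(cos(a*k))/k, Ne(k, 0)), (0, True)) + sin(sqrt(3)*a)


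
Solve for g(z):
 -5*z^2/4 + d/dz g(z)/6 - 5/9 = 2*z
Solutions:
 g(z) = C1 + 5*z^3/2 + 6*z^2 + 10*z/3


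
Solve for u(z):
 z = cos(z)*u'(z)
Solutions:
 u(z) = C1 + Integral(z/cos(z), z)


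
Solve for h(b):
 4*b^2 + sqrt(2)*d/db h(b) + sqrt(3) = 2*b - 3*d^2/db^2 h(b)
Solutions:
 h(b) = C1 + C2*exp(-sqrt(2)*b/3) - 2*sqrt(2)*b^3/3 + sqrt(2)*b^2/2 + 6*b^2 - 18*sqrt(2)*b - 3*b - sqrt(6)*b/2


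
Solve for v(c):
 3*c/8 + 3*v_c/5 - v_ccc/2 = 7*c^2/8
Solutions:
 v(c) = C1 + C2*exp(-sqrt(30)*c/5) + C3*exp(sqrt(30)*c/5) + 35*c^3/72 - 5*c^2/16 + 175*c/72


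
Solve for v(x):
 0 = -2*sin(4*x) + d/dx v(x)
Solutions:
 v(x) = C1 - cos(4*x)/2


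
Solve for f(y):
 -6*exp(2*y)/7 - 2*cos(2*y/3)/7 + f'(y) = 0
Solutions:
 f(y) = C1 + 3*exp(2*y)/7 + 3*sin(2*y/3)/7


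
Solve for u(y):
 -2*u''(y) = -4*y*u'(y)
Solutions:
 u(y) = C1 + C2*erfi(y)
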